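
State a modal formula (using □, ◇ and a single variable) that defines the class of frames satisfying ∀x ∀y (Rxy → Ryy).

□(□s → s)

A defining formula is □(□s → s) (the T□ axiom).
Suppose □(□s→s) is valid. Take Rxy and set V(s)={w : Ryw}. Then at y, □s holds; since □(□s→s) at x, □s→s at y, so s at y, i.e. Ryy.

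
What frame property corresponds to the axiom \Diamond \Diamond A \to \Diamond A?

Replacing A by ¬A and contraposing gives the equivalent schema □A → □□A.
Suppose □A→□□A is valid. Take Rxy, Ryz and set V(A)={w : Rxw}. Then □A at x, so □□A at x, so □A at y, so A at z, i.e. Rxz.

transitivity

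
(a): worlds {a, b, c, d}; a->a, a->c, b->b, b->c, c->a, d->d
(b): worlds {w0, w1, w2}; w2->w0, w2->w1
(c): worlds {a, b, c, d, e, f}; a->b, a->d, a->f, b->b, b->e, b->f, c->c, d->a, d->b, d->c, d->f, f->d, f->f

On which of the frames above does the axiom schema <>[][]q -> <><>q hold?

(a)

Frame correspondent (Sahlqvist): forall x forall y (xRy -> exists w (y R^2 w & x R^2 w)) — i.e. a generalized confluence (Geach) condition.
(a): condition met.
(b): fails — w2Rw0 but no w with w0R²w and w2R²w.
(c): fails — bRe but no w with eR²w and bR²w.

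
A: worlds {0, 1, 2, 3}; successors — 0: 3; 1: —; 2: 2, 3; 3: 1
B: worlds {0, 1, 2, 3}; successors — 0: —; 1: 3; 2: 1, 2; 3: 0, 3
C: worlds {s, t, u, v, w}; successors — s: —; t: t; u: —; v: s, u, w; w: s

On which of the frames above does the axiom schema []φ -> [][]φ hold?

Frame correspondent (Sahlqvist): forall x forall y forall z (Rxy & Ryz -> Rxz) — i.e. transitivity.
A: fails — R23 and R31 but not R21.
B: fails — R21 and R13 but not R23.
C: condition met.
Valid on: C.

C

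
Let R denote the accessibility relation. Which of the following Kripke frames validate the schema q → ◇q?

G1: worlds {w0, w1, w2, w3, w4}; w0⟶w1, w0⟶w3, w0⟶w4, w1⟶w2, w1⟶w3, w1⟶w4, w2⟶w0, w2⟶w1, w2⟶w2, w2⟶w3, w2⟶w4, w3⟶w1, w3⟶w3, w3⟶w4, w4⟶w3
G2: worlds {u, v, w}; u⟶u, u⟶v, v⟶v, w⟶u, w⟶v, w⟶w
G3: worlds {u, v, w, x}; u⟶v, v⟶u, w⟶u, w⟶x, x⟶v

Frame correspondent (Sahlqvist): ∀x Rxx — i.e. reflexivity.
G1: fails — world w0 does not see itself.
G2: ✓.
G3: fails — world u does not see itself.
Valid on: G2.

G2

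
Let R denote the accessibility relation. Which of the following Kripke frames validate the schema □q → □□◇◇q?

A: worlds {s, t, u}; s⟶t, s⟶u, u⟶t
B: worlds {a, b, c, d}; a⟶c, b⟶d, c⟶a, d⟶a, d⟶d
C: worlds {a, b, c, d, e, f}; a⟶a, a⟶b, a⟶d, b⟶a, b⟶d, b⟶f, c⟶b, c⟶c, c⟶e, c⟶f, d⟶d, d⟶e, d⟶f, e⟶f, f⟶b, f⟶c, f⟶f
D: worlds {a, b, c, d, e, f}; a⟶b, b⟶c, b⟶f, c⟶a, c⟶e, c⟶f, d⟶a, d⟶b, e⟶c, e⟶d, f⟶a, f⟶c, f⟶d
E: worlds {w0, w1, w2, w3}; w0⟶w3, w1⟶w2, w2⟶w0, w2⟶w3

The schema corresponds to a generalized confluence (Geach) condition: ∀x ∀z (xR²z → ∃w (xRw ∧ zR²w)).
A: fails — sR²t but no w with sRw and tR²w.
B: fails — aR²a but no w with aRw and aR²w.
C: satisfies the condition.
D: fails — eR²e but no w with eRw and eR²w.
E: fails — w1R²w0 but no w with w1Rw and w0R²w.

C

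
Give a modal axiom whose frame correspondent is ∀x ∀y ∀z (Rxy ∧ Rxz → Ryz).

A defining formula is ◇r → □◇r (the 5 axiom).
Suppose ◇r→□◇r is valid. Take Rxy, Rxz and set V(r)={y}. Then ◇r at x, so □◇r at x, so ◇r at z, so some w with Rzw has r; w=y, i.e. Rzy. By symmetry of the argument, Ryz.

◇r → □◇r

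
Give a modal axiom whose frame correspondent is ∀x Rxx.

The condition is reflexivity. The T schema □p → p defines it.
Suppose □p→p is valid. At any x set V(p)={w : Rxw}. Then □p holds at x, so p holds at x, i.e. Rxx.

□p → p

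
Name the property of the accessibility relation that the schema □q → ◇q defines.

This schema is the D axiom.
Its frame correspondent is seriality — ∀x ∃y Rxy.

seriality: ∀x ∃y Rxy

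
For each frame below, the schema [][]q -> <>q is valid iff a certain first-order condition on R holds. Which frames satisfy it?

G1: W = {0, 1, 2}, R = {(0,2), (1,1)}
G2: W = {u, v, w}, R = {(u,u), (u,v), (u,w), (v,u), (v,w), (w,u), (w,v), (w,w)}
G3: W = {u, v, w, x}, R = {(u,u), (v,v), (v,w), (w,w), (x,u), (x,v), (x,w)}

The schema corresponds to a generalized confluence (Geach) condition: forall x exists w (x R^2 w & xRw).
G1: fails — at 0 but no w with 0R²w and 0Rw.
G2: holds.
G3: holds.
Valid on: G2, G3.

G2, G3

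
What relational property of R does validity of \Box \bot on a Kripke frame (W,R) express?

emptiness of R

This schema is the Ver axiom.
It corresponds to emptiness of R: \forall x \forall y \neg Rxy.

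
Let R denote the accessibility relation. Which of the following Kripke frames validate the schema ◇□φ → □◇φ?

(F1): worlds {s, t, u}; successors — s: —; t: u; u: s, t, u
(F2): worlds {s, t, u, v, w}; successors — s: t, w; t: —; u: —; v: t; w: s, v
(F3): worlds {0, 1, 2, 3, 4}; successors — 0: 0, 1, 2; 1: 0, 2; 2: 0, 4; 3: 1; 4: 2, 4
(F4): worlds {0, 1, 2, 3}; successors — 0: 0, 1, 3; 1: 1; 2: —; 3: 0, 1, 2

The schema corresponds to convergence: ∀x ∀y ∀z (Rxy ∧ Rxz → ∃w (Ryw ∧ Rzw)).
(F1): fails — Rus and Rus but s and s have no common successor.
(F2): fails — Rsw and Rst but w and t have no common successor.
(F3): satisfies the condition.
(F4): fails — R32 and R32 but 2 and 2 have no common successor.

(F3)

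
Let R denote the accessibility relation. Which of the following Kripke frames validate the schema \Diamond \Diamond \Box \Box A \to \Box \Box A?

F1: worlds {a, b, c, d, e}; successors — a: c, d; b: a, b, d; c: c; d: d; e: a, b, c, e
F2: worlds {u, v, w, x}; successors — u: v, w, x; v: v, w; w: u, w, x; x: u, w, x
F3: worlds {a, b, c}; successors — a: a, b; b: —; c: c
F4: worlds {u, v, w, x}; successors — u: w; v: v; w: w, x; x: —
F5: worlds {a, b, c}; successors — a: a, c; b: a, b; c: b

F2

The schema corresponds to a generalized confluence (Geach) condition: \forall x \forall y \forall z ((x R^2 y \wedge x R^2 z) \to \exists w (y R^2 w \wedge z = w)).
F1: fails — aR²c, aR²d but no w with cR²w and d=w.
F2: satisfies the condition.
F3: fails — aR²b, aR²a but no w with bR²w and a=w.
F4: fails — uR²x, uR²w but no t with xR²t and w=t.
F5: fails — aR²c, aR²c but no w with cR²w and c=w.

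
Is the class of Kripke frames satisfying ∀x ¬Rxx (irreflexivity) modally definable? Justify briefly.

Not modally definable

Any modally definable frame class is closed under surjective bounded morphisms.
The 2-cycle (worlds s,t with s→t→s) is irreflexive, and the map sending every world to a single reflexive point • is a surjective bounded morphism (forth: every edge maps to (•,•); back: every world has a successor). So any modal formula valid on the 2-cycle is also valid on the reflexive point, which is not irreflexive.
Hence irreflexivity is not modally definable.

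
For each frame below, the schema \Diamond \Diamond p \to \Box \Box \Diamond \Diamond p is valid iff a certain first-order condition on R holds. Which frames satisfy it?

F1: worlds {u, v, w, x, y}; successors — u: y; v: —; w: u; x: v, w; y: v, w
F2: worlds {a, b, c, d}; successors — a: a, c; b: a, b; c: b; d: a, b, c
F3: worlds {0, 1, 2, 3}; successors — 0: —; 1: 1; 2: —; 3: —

The schema corresponds to a generalized confluence (Geach) condition: \forall x \forall y \forall z ((x R^2 y \wedge x R^2 z) \to \exists w (y = w \wedge z R^2 w)).
F1: fails — uR²v, uR²v but no t with v=t and vR²t.
F2: fails — aR²c, aR²c but no w with c=w and cR²w.
F3: condition met.
Valid on: F3.

F3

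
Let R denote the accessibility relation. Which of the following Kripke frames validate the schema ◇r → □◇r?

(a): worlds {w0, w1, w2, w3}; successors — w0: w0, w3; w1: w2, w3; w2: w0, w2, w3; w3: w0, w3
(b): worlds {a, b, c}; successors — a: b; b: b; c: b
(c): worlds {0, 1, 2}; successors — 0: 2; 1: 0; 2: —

(b)

The schema corresponds to the Euclidean property: ∀x ∀y ∀z (Rxy ∧ Rxz → Ryz).
(a): fails — Rw1w3 and Rw1w2 but not Rw3w2.
(b): condition met.
(c): fails — R02 and R02 but not R22.
Valid on: (b).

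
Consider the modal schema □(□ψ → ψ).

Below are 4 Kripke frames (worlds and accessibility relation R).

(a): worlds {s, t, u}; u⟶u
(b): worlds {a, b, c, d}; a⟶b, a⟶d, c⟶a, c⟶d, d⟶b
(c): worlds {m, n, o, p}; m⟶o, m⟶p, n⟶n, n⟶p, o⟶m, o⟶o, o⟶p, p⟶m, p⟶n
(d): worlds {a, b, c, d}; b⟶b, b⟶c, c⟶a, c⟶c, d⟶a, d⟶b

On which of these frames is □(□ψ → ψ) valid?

(a)

This is the axiom for shift-reflexivity; its first-order frame correspondent is ∀x ∀y (Rxy → Ryy).
(a): ✓.
(b): fails — Rcd but not Rdd.
(c): fails — Rom but not Rmm.
(d): fails — Rca but not Raa.
Valid on: (a).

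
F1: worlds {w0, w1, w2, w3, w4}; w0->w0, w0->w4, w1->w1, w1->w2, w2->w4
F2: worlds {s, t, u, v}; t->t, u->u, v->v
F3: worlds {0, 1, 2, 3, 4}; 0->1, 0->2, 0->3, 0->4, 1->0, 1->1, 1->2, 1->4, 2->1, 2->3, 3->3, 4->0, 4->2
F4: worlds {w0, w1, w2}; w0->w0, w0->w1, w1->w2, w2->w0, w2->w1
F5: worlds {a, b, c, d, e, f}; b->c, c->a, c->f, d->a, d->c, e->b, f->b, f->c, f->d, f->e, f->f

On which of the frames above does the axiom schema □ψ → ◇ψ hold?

F3, F4

Frame correspondent (Sahlqvist): ∀x ∃y Rxy — i.e. seriality.
F1: fails — world w3 has no successor.
F2: fails — world s has no successor.
F3: condition met.
F4: condition met.
F5: fails — world a has no successor.
Valid on: F3, F4.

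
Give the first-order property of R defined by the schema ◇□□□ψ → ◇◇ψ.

This is a Sahlqvist (Geach-type) schema ◇^1□^3ψ → □^0◇^2ψ.
Minimal-valuation argument: fix x; take any y with xR^1y and any z with xR^0z. Set V(ψ) to the set of worlds R-reachable from y in exactly 3 steps. Then □^3ψ holds at y, so the antecedent holds at x; validity forces ◇^2ψ at z, giving a w with zR^2w and yR^3w.
First-order correspondent: ∀x ∀y (xRy → ∃w (yR³w ∧ xR²w)).

∀x ∀y (xRy → ∃w (yR³w ∧ xR²w))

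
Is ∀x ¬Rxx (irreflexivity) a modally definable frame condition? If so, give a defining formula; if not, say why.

No — not modally definable

Modal frame validity is preserved under surjective bounded morphisms.
The 4-cycle (worlds w0,w1,w2,w3 with w0→w1→w2→w3→w0) is irreflexive, and the map sending every world to a single reflexive point • is a surjective bounded morphism (forth: every edge maps to (•,•); back: every world has a successor). So any modal formula valid on the 4-cycle is also valid on the reflexive point, which is not irreflexive.
So the class is not modally definable.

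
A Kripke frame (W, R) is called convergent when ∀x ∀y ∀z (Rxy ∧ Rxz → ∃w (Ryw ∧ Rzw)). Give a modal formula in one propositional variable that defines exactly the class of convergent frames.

◇□p → □◇p

A defining formula is ◇□p → □◇p (the .2 axiom).
Suppose ◇□p→□◇p is valid. Take Rxy, Rxz and set V(p)={w : Ryw}. Then □p at y so ◇□p at x, so □◇p at x, so ◇p at z, giving w with Rzw and Ryw.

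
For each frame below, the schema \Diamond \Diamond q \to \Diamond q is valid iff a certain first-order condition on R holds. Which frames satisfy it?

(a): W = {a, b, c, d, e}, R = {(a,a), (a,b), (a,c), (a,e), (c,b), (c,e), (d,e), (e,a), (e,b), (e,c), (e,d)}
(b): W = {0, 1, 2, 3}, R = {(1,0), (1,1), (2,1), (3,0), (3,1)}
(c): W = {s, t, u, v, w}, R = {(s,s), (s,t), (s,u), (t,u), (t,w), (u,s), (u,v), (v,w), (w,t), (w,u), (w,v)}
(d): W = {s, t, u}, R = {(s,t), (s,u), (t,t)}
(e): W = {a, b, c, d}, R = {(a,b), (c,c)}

The schema corresponds to transitivity: \forall x \forall y \forall z (Rxy \wedge Ryz \to Rxz).
(a): fails — Rde and Reb but not Rdb.
(b): fails — R21 and R10 but not R20.
(c): fails — Ruv and Rvw but not Ruw.
(d): satisfies the condition.
(e): satisfies the condition.

(d), (e)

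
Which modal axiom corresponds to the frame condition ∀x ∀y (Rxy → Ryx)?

ψ → □◇ψ

A defining formula is ψ → □◇ψ (the B axiom).
Suppose ψ→□◇ψ is valid. Take Rxy and set V(ψ)={x}. Then ψ at x, so □◇ψ at x, so ◇ψ at y, so some z with Ryz has ψ; z=x, i.e. Ryx.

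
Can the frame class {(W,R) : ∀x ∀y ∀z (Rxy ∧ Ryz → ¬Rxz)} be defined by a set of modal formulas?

No — not modally definable

If a class were modally definable it would be closed under surjective bounded morphisms (Goldblatt–Thomason).
The 5-cycle (worlds s,t,u,v,w with s→t→u→v→w→s) is intransitive. Mapping every world to a single reflexive point • is a surjective bounded morphism; the reflexive point is not intransitive (R••∧R•• but R••).
Hence intransitivity is not modally definable.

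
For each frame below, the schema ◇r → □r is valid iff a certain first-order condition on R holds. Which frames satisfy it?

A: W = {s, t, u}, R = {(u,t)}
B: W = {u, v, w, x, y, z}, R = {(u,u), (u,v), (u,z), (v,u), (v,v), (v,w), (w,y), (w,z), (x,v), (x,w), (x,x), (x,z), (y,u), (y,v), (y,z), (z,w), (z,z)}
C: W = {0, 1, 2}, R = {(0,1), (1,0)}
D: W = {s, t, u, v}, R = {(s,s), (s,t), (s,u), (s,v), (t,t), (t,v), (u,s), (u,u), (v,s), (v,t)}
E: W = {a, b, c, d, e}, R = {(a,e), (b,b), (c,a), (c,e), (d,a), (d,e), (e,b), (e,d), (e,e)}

This is the axiom for partial functionality; its first-order frame correspondent is ∀x ∀y ∀z (Rxy ∧ Rxz → y = z).
A: condition met.
B: fails — u sees both u and v.
C: condition met.
D: fails — s sees both s and t.
E: fails — c sees both a and e.
Valid on: A, C.

A, C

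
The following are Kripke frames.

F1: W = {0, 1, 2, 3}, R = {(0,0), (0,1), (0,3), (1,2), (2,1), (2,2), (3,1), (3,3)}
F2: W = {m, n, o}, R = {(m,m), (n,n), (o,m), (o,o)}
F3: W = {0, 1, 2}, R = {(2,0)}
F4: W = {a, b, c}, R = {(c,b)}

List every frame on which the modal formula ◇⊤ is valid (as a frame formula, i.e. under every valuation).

Frame correspondent (Sahlqvist): ∀x ∃y Rxy — i.e. seriality.
F1: ✓.
F2: ✓.
F3: fails — world 0 has no successor.
F4: fails — world a has no successor.

F1, F2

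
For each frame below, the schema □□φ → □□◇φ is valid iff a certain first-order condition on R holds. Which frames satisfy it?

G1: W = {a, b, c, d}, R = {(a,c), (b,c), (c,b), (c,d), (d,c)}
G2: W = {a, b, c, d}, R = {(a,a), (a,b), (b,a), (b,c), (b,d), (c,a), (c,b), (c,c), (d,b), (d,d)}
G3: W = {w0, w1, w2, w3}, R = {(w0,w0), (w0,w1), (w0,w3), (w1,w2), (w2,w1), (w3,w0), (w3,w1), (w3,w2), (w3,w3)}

Frame correspondent (Sahlqvist): ∀x ∀z (xR²z → ∃w (xR²w ∧ zRw)) — i.e. a generalized confluence (Geach) condition.
G1: fails — aR²b but no w with aR²w and bRw.
G2: satisfies the condition.
G3: fails — w1R²w1 but no w with w1R²w and w1Rw.
Valid on: G2.

G2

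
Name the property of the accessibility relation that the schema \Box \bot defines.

emptiness of R: \forall x \forall y \neg Rxy

This schema is the Ver axiom.
It corresponds to emptiness of R: \forall x \forall y \neg Rxy.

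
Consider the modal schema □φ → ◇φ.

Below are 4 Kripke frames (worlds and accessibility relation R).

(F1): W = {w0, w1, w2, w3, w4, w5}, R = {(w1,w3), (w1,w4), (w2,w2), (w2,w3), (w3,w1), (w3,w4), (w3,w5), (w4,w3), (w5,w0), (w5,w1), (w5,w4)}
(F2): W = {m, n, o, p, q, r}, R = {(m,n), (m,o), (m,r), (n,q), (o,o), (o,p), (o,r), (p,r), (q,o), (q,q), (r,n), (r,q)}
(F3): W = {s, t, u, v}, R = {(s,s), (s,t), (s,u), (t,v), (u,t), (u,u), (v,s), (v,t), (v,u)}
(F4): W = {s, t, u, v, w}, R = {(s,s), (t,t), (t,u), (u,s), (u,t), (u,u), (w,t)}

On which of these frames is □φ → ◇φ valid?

The schema corresponds to seriality: ∀x ∃y Rxy.
(F1): fails — world w0 has no successor.
(F2): holds.
(F3): holds.
(F4): fails — world v has no successor.
Valid on: (F2), (F3).

(F2), (F3)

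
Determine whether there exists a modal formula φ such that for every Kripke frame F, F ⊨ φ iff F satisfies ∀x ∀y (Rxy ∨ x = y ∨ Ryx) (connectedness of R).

If a class were modally definable it would be closed under disjoint unions (Goldblatt–Thomason).
Take 2 disjoint single-world reflexive frames: each is trivially connected, but their disjoint union has 2 worlds with no edge between distinct components, so it is not connected.
Hence connectedness of R is not modally definable.

Not modally definable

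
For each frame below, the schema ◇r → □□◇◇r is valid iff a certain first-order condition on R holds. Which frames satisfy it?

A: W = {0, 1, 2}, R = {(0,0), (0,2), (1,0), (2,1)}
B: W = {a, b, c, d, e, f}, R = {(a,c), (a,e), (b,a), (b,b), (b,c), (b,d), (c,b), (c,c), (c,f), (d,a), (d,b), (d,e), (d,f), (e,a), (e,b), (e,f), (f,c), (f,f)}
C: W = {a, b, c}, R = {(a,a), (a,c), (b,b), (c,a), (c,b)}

none

The schema corresponds to a generalized confluence (Geach) condition: ∀x ∀y ∀z ((xRy ∧ xR²z) → ∃w (y = w ∧ zR²w)).
A: fails — 0R2, 0R²2 but no w with 2=w and 2R²w.
B: fails — aRe, aR²a but no w with e=w and aR²w.
C: fails — aRa, aR²b but no w with a=w and bR²w.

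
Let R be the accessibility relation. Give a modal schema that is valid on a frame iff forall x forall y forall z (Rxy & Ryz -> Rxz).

A defining formula is □ψ → □□ψ (the 4 axiom).

□ψ → □□ψ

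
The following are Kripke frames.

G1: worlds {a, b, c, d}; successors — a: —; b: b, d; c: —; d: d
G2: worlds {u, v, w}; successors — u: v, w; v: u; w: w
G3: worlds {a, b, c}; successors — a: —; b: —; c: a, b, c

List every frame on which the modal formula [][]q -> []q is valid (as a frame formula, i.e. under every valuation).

G1, G3

The schema corresponds to density: forall x forall y (Rxy -> exists z (Rxz & Rzy)).
G1: holds.
G2: fails — Ruv but no z with Ruz and Rzv.
G3: holds.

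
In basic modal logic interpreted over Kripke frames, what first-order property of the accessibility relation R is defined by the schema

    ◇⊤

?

This is a form of the D axiom.
It corresponds to seriality: ∀x ∃y Rxy.

seriality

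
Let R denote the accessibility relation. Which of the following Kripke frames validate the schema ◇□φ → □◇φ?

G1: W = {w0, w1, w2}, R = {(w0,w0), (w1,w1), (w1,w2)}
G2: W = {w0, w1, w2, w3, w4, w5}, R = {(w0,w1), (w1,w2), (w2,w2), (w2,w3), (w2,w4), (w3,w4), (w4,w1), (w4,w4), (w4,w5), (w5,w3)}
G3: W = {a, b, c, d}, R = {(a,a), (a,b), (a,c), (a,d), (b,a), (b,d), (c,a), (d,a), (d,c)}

G3

The schema corresponds to convergence: ∀x ∀y ∀z (Rxy ∧ Rxz → ∃w (Ryw ∧ Rzw)).
G1: fails — Rw1w2 and Rw1w2 but w2 and w2 have no common successor.
G2: fails — Rw4w4 and Rw4w5 but w4 and w5 have no common successor.
G3: holds.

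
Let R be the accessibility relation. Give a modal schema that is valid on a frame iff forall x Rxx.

□p → p

This is reflexivity; the standard corresponding axiom is T: □p → p.
Suppose □p→p is valid. At any x set V(p)={w : Rxw}. Then □p holds at x, so p holds at x, i.e. Rxx.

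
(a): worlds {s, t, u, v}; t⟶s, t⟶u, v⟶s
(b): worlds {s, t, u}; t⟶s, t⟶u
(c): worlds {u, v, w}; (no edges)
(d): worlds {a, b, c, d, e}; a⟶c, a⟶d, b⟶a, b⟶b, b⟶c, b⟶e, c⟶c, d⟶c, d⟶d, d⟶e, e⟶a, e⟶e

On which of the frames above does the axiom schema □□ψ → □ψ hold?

(c), (d)

This is the axiom for density; its first-order frame correspondent is ∀x ∀y (Rxy → ∃z (Rxz ∧ Rzy)).
(a): fails — Rvs but no z with Rvz and Rzs.
(b): fails — Rtu but no z with Rtz and Rzu.
(c): ✓.
(d): ✓.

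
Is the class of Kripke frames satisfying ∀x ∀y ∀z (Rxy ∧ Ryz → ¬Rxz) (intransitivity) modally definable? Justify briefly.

No

Any modally definable frame class is closed under surjective bounded morphisms.
The 5-cycle (worlds w0,w1,w2,w3,w4 with w0→w1→w2→w3→w4→w0) is intransitive. Mapping every world to a single reflexive point • is a surjective bounded morphism; the reflexive point is not intransitive (R••∧R•• but R••).
So the class is not modally definable.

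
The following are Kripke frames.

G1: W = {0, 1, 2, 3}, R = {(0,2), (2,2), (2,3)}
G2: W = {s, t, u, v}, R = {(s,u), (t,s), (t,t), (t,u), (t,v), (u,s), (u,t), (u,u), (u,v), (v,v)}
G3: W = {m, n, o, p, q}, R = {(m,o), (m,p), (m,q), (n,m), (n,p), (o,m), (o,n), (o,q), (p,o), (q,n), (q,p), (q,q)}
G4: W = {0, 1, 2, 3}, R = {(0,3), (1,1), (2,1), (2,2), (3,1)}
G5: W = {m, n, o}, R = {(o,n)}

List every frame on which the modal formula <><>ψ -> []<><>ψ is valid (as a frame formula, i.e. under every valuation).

The schema corresponds to a generalized confluence (Geach) condition: forall x forall y forall z ((x R^2 y & xRz) -> exists w (y = w & z R^2 w)).
G1: fails — 2R²2, 2R3 but no w with 2=w and 3R²w.
G2: fails — tR²s, tRv but no w with s=w and vR²w.
G3: fails — mR²o, mRp but no w with o=w and pR²w.
G4: fails — 2R²2, 2R1 but no w with 2=w and 1R²w.
G5: condition met.
Valid on: G5.

G5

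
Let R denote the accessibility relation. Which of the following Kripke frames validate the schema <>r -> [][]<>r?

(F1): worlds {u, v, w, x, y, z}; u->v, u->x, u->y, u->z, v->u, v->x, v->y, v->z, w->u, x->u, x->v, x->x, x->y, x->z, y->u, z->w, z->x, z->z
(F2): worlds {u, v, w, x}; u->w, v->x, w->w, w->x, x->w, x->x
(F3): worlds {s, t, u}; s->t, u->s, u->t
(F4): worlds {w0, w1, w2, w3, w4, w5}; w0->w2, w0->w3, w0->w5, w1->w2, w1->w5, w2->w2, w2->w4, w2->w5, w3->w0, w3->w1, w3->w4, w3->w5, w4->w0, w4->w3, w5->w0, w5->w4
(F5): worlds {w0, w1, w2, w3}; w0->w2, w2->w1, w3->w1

Frame correspondent (Sahlqvist): forall x forall y forall z ((xRy & x R^2 z) -> exists w (y = w & zRw)) — i.e. a generalized confluence (Geach) condition.
(F1): fails — uRv, uR²v but no t with v=t and vRt.
(F2): ✓.
(F3): fails — uRs, uR²t but no w with s=w and tRw.
(F4): fails — w0Rw2, w0R²w4 but no w with w2=w and w4Rw.
(F5): fails — w0Rw2, w0R²w1 but no w with w2=w and w1Rw.

(F2)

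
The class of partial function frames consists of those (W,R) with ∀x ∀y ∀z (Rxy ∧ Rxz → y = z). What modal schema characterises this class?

◇q → □q

The condition is partial functionality. The CD schema ◇q → □q defines it.
Suppose ◇q→□q is valid. Take Rxy, Rxz and set V(q)={y}. Then ◇q at x, so □q at x, so q at z, i.e. z=y.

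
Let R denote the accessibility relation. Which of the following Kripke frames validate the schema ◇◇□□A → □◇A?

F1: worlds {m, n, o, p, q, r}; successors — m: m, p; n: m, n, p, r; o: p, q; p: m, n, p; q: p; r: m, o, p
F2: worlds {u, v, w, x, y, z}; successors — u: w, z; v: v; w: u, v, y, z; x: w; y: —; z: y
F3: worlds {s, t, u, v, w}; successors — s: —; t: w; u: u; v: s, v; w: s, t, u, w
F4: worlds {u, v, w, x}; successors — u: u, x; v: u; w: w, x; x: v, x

This is the axiom for a generalized confluence (Geach) condition; its first-order frame correspondent is ∀x ∀y ∀z ((xR²y ∧ xRz) → ∃w (yR²w ∧ zRw)).
F1: condition met.
F2: fails — uR²v, uRz but no t with vR²t and zRt.
F3: fails — tR²s, tRw but no w* with sR²w* and wRw*.
F4: condition met.

F1, F4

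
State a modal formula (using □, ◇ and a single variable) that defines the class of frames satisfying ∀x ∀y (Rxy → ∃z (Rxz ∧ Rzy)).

□□r → □r

The condition is density. The C4 schema □□r → □r defines it.
Suppose □□r→□r is valid. Take Rxy and set V(r)={w : xR²w}. Then □□r at x, so □r at x, so r at y, i.e. ∃z(Rxz∧Rzy).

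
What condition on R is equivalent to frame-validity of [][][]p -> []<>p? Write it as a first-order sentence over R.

This is a Sahlqvist (Geach-type) schema ◇^0□^3p → □^1◇^1p.
Minimal-valuation argument: fix x; take any y with xR^0y and any z with xR^1z. Set V(p) to the set of worlds R-reachable from y in exactly 3 steps. Then □^3p holds at y, so the antecedent holds at x; validity forces ◇^1p at z, giving a w with zR^1w and yR^3w.
First-order correspondent: forall x forall z (xRz -> exists w (x R^3 w & zRw)).

forall x forall z (xRz -> exists w (x R^3 w & zRw))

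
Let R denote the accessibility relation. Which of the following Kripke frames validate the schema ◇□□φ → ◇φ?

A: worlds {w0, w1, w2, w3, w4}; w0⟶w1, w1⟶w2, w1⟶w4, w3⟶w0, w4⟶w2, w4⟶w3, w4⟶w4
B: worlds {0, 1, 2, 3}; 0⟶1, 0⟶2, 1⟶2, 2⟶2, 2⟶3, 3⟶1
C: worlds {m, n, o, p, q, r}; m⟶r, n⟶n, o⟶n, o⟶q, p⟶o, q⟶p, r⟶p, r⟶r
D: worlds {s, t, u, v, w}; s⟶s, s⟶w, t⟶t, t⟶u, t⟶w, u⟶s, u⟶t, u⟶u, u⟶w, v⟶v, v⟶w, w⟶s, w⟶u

The schema corresponds to a generalized confluence (Geach) condition: ∀x ∀y (xRy → ∃w (yR²w ∧ xRw)).
A: fails — w0Rw1 but no w with w1R²w and w0Rw.
B: fails — 3R1 but no w with 1R²w and 3Rw.
C: fails — oRq but no w with qR²w and oRw.
D: holds.
Valid on: D.

D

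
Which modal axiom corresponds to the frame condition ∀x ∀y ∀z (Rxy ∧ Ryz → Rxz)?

A defining formula is □r → □□r (the 4 axiom).

□r → □□r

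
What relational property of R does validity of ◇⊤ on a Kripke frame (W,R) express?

◇⊤ holds at w iff w has a successor, so frame-validity of ◇⊤ is exactly seriality. Equivalently via □φ → ◇φ:
Suppose □φ→◇φ is valid. At any x set V(φ)=W. Then □φ at x, so ◇φ at x, so x has a successor.

seriality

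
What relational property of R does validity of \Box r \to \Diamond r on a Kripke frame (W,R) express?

Seriality

Suppose □r→◇r is valid. At any x set V(r)=W. Then □r at x, so ◇r at x, so x has a successor.
Conversely, on a frame with seriality the schema holds at every world under every valuation.
Frame condition: \forall x \exists y Rxy.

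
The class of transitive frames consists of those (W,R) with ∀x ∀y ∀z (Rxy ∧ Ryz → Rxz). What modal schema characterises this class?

The condition is transitivity. The 4 schema □q → □□q defines it.
Suppose □q→□□q is valid. Take Rxy, Ryz and set V(q)={w : Rxw}. Then □q at x, so □□q at x, so □q at y, so q at z, i.e. Rxz.

□q → □□q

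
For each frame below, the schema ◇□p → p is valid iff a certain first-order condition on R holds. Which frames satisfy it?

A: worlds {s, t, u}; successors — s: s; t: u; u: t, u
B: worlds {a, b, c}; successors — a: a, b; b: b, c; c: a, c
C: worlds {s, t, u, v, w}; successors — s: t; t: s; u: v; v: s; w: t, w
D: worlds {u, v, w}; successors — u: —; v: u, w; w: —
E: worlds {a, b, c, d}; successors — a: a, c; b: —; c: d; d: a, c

A

This is the axiom for symmetry; its first-order frame correspondent is ∀x ∀y (Rxy → Ryx).
A: ✓.
B: fails — Rbc but not Rcb.
C: fails — Ruv but not Rvu.
D: fails — Rvu but not Ruv.
E: fails — Rac but not Rca.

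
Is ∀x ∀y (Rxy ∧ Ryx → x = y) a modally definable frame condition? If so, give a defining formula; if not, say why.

Modal frame validity is preserved under surjective bounded morphisms.
The 6-cycle (worlds a,b,c,d,e,f with a→b→c→d→e→f→a) is antisymmetric. Sending even-indexed worlds to • and odd-indexed worlds to ∘ is a surjective bounded morphism onto the two-world frame with •↔∘, which is not antisymmetric.
Hence antisymmetry is not modally definable.

Not modally definable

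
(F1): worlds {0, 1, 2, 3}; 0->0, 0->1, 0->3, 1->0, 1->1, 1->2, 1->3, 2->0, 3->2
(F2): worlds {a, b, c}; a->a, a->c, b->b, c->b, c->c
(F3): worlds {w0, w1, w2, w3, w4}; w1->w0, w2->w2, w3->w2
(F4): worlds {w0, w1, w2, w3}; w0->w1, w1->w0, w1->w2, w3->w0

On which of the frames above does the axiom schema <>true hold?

(F1), (F2)

This is the axiom for seriality; its first-order frame correspondent is forall x exists y Rxy.
(F1): satisfies the condition.
(F2): satisfies the condition.
(F3): fails — world w0 has no successor.
(F4): fails — world w2 has no successor.
Valid on: (F1), (F2).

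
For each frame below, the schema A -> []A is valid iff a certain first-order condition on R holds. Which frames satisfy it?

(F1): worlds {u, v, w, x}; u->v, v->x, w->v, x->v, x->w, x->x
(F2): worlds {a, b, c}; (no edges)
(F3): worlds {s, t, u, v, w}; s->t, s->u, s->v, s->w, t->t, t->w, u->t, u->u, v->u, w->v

The schema corresponds to a generalized confluence (Geach) condition: forall x forall z (xRz -> exists w (x = w & z = w)).
(F1): fails — uRv but u ≠ v.
(F2): condition met.
(F3): fails — sRt but s ≠ t.
Valid on: (F2).

(F2)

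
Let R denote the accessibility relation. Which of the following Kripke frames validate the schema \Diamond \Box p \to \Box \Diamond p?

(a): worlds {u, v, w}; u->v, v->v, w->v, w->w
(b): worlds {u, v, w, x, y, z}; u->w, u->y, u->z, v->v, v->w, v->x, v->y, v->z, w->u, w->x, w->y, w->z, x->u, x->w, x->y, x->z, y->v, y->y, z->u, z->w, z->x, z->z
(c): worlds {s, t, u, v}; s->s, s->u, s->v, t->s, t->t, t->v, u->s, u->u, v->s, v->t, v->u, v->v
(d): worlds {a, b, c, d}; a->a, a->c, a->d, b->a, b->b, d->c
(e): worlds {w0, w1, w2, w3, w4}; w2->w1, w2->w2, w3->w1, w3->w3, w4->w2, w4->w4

This is the axiom for convergence; its first-order frame correspondent is \forall x \forall y \forall z (Rxy \wedge Rxz \to \exists w (Ryw \wedge Rzw)).
(a): satisfies the condition.
(b): fails — Ruy and Ruz but y and z have no common successor.
(c): satisfies the condition.
(d): fails — Raa and Rac but a and c have no common successor.
(e): fails — Rw2w1 and Rw2w1 but w1 and w1 have no common successor.

(a), (c)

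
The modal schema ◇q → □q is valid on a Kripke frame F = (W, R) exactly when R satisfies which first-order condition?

Suppose ◇q→□q is valid. Take Rxy, Rxz and set V(q)={y}. Then ◇q at x, so □q at x, so q at z, i.e. z=y.

Partial functionality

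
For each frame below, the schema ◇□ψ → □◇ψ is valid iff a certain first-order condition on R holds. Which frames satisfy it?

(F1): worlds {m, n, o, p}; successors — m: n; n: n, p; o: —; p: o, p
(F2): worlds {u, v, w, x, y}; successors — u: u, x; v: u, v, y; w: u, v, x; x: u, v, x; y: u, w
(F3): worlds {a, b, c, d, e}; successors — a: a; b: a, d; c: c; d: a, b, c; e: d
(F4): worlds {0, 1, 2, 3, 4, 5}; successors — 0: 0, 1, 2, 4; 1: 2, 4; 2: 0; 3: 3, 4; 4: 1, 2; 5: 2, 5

This is the axiom for convergence; its first-order frame correspondent is ∀x ∀y ∀z (Rxy ∧ Rxz → ∃w (Ryw ∧ Rzw)).
(F1): fails — Rpo and Rpo but o and o have no common successor.
(F2): satisfies the condition.
(F3): fails — Rdc and Rdb but c and b have no common successor.
(F4): fails — R02 and R01 but 2 and 1 have no common successor.
Valid on: (F2).

(F2)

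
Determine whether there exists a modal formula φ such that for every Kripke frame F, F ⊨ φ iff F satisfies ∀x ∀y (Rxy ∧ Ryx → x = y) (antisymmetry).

Any modally definable frame class is closed under surjective bounded morphisms.
The 8-cycle (worlds a,b,c,d,e,f,g,h with a→b→c→d→e→f→g→h→a) is antisymmetric. Sending even-indexed worlds to • and odd-indexed worlds to ∘ is a surjective bounded morphism onto the two-world frame with •↔∘, which is not antisymmetric.
So no modal formula (or set of formulas) defines exactly the antisymmetric frames.

No — not modally definable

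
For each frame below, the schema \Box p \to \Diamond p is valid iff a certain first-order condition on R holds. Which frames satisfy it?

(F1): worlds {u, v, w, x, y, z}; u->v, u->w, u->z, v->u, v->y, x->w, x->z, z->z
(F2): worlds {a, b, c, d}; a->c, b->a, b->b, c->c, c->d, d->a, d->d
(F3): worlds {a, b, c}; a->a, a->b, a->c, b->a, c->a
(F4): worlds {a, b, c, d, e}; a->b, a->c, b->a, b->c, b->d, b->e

(F2), (F3)

This is the axiom for seriality; its first-order frame correspondent is \forall x \exists y Rxy.
(F1): fails — world w has no successor.
(F2): holds.
(F3): holds.
(F4): fails — world c has no successor.
Valid on: (F2), (F3).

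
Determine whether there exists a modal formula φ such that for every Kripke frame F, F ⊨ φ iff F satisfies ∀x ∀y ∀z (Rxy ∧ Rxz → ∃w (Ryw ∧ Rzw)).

This is a Sahlqvist condition; the .2 axiom ◇□q → □◇q defines it.
Suppose ◇□q→□◇q is valid. Take Rxy, Rxz and set V(q)={w : Ryw}. Then □q at y so ◇□q at x, so □◇q at x, so ◇q at z, giving w with Rzw and Ryw.

Yes, by ◇□q → □◇q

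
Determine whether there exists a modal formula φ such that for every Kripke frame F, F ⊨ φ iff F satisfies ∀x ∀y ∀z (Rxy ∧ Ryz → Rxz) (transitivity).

Yes: it is transitivity, defined by the 4 schema □r → □□r.
Suppose □r→□□r is valid. Take Rxy, Ryz and set V(r)={w : Rxw}. Then □r at x, so □□r at x, so □r at y, so r at z, i.e. Rxz.

Yes — defined by □r → □□r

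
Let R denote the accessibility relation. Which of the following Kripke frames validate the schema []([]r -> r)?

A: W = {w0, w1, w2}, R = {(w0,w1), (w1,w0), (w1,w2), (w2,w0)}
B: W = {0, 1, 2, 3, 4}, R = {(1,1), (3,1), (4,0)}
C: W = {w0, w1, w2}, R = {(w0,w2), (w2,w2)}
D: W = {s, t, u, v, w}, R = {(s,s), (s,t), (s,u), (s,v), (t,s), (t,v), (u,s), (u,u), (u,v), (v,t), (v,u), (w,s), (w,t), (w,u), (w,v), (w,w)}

This is the axiom for shift-reflexivity; its first-order frame correspondent is forall x forall y (Rxy -> Ryy).
A: fails — Rw1w2 but not Rw2w2.
B: fails — R40 but not R00.
C: holds.
D: fails — Ruv but not Rvv.
Valid on: C.

C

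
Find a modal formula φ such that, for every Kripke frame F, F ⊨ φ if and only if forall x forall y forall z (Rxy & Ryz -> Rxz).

□q → □□q

A defining formula is □q → □□q (the 4 axiom).
Suppose □q→□□q is valid. Take Rxy, Ryz and set V(q)={w : Rxw}. Then □q at x, so □□q at x, so □q at y, so q at z, i.e. Rxz.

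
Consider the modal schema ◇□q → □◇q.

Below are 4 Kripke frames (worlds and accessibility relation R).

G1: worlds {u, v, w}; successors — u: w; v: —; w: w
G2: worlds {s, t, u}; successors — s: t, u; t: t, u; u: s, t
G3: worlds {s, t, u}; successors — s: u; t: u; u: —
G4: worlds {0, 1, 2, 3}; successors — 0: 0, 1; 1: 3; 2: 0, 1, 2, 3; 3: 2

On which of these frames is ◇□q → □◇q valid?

G1, G2

This is the axiom for convergence; its first-order frame correspondent is ∀x ∀y ∀z (Rxy ∧ Rxz → ∃w (Ryw ∧ Rzw)).
G1: satisfies the condition.
G2: satisfies the condition.
G3: fails — Rsu and Rsu but u and u have no common successor.
G4: fails — R00 and R01 but 0 and 1 have no common successor.
Valid on: G1, G2.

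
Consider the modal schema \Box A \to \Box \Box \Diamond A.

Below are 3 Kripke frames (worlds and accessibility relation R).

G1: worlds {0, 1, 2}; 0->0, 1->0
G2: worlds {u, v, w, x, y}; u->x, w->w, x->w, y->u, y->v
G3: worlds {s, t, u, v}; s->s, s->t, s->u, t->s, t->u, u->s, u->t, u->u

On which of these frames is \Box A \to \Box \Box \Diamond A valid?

This is the axiom for a generalized confluence (Geach) condition; its first-order frame correspondent is \forall x \forall z (x R^2 z \to \exists w (xRw \wedge zRw)).
G1: condition met.
G2: fails — uR²w but no t with uRt and wRt.
G3: condition met.
Valid on: G1, G3.

G1, G3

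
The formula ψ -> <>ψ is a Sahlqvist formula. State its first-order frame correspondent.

Equivalently (dual form): □ψ → ψ.
Suppose □ψ→ψ is valid. At any x set V(ψ)={w : Rxw}. Then □ψ holds at x, so ψ holds at x, i.e. Rxx.

reflexivity: forall x Rxx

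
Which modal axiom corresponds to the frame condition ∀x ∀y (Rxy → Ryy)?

A defining formula is □(□s → s) (the T□ axiom).

□(□s → s)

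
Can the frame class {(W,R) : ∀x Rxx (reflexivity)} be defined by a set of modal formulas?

Yes, by □p → p

This is a Sahlqvist condition; the T axiom □p → p defines it.
Suppose □p→p is valid. At any x set V(p)={w : Rxw}. Then □p holds at x, so p holds at x, i.e. Rxx.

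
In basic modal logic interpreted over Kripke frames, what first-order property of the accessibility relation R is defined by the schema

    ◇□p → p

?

Symmetry

This is frame-equivalent to p → □◇p (substitute ¬p for p and contrapose).
Suppose p→□◇p is valid. Take Rxy and set V(p)={x}. Then p at x, so □◇p at x, so ◇p at y, so some z with Ryz has p; z=x, i.e. Ryx.
Conversely, on a frame with symmetry the schema holds at every world under every valuation.
Frame condition: ∀x ∀y (Rxy → Ryx).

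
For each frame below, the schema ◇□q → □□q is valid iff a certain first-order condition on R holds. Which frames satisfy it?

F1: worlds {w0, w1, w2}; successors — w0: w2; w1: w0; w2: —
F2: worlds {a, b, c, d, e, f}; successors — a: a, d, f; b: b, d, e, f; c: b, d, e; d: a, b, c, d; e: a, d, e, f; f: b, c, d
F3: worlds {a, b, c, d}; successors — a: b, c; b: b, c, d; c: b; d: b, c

Frame correspondent (Sahlqvist): ∀x ∀y ∀z ((xRy ∧ xR²z) → ∃w (yRw ∧ z = w)) — i.e. a generalized confluence (Geach) condition.
F1: holds.
F2: fails — aRa, aR²b but no w with aRw and b=w.
F3: fails — aRc, aR²c but no w with cRw and c=w.
Valid on: F1.

F1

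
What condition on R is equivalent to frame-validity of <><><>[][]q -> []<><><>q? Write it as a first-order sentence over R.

forall x forall y forall z ((x R^3 y & xRz) -> exists w (y R^2 w & z R^3 w))

This is a Sahlqvist (Geach-type) schema ◇^3□^2q → □^1◇^3q.
First-order correspondent: forall x forall y forall z ((x R^3 y & xRz) -> exists w (y R^2 w & z R^3 w)).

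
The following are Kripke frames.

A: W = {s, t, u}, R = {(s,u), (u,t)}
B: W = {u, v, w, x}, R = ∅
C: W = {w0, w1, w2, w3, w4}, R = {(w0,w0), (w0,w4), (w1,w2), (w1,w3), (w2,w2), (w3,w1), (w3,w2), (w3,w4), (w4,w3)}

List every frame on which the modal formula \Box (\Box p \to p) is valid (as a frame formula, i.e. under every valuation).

B

The schema corresponds to shift-reflexivity: \forall x \forall y (Rxy \to Ryy).
A: fails — Rsu but not Ruu.
B: satisfies the condition.
C: fails — Rw0w4 but not Rw4w4.
Valid on: B.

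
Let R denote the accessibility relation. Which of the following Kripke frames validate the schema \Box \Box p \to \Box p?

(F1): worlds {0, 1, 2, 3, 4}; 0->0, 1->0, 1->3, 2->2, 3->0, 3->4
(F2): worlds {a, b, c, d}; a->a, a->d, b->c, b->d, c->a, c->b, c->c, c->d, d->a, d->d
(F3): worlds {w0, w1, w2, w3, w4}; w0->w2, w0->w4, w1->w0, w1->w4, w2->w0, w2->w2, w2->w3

(F2)

This is the axiom for density; its first-order frame correspondent is \forall x \forall y (Rxy \to \exists z (Rxz \wedge Rzy)).
(F1): fails — R34 but no z with R3z and Rz4.
(F2): condition met.
(F3): fails — Rw1w0 but no z with Rw1z and Rzw0.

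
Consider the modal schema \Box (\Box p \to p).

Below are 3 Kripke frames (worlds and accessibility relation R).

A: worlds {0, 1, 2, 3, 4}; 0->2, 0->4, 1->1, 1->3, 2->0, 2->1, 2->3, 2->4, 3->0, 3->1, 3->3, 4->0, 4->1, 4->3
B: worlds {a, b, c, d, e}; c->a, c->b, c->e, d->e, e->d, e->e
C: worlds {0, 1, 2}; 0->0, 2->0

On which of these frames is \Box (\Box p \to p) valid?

Frame correspondent (Sahlqvist): \forall x \forall y (Rxy \to Ryy) — i.e. shift-reflexivity.
A: fails — R02 but not R22.
B: fails — Red but not Rdd.
C: satisfies the condition.
Valid on: C.

C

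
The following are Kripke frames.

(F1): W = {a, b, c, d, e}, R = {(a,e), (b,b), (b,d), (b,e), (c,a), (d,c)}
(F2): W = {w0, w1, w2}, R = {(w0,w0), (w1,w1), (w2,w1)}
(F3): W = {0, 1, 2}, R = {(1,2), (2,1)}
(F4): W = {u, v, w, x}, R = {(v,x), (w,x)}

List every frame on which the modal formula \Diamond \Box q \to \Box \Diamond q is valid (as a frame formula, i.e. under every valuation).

This is the axiom for convergence; its first-order frame correspondent is \forall x \forall y \forall z (Rxy \wedge Rxz \to \exists w (Ryw \wedge Rzw)).
(F1): fails — Rae and Rae but e and e have no common successor.
(F2): holds.
(F3): holds.
(F4): fails — Rvx and Rvx but x and x have no common successor.
Valid on: (F2), (F3).

(F2), (F3)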